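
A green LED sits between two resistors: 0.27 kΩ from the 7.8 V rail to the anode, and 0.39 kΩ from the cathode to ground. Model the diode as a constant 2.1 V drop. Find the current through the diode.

I ≈ 8.6 mA

The two resistors are in series with the diode, so KVL gives 7.8 = I·0.27 + 2.1 + I·0.39.
I = (7.8 − 2.1) / (0.27 + 0.39) kΩ = 5.7 / 0.66 = 8.64 mA.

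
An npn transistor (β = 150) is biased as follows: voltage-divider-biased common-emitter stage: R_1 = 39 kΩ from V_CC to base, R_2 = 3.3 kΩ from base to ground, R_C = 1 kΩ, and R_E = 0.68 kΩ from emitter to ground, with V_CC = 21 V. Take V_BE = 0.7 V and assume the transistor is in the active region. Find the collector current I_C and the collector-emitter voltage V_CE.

I_C ≈ 1.3 mA, V_CE ≈ 19 V

Thevenize the base divider: V_Th = V_CC·R_2/(R_1+R_2) = 21×3.3/42.3 = 1.64 V, R_Th = R_1‖R_2 = 3.04 kΩ.
Base-emitter loop: V_Th = I_B·R_Th + V_BE + (β+1)I_B·R_E, so I_B = (1.64 − 0.7) / (3.04 + 151×0.68) = 0.00888 mA.
I_C = β·I_B = 150×0.00888 = 1.33 mA, and I_E = (β+1)I_B = 1.34 mA.
V_CE = V_CC − I_C·R_C − I_E·R_E = 21 − 1.33×1 − 1.34×0.68 = 18.8 V.
V_CE = 18.8 V > 0.2 V confirms active-region operation.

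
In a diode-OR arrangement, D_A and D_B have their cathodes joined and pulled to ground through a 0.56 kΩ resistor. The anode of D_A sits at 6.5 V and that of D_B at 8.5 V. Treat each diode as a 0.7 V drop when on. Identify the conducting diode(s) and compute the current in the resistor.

Only D_B conducts; I_R ≈ 14 mA

Assume both conduct. Then node N would need to be at both 6.5−0.7 = 5.8 V and 8.5−0.7 = 7.8 V, which is impossible.
Assume only D_B conducts: V_N = 8.5 − 0.7 = 7.8 V, so I_R = 7.8/0.56 = 13.9 mA.
Check D_A: its anode-to-cathode voltage is 6.5 − 7.8 = -1.3 V < 0.7 V, so it is off. The assumption is consistent.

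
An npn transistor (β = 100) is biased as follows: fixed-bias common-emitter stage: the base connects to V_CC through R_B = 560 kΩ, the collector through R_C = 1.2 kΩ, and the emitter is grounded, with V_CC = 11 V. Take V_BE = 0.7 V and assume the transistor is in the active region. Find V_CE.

V_CE ≈ 8.8 V

Base loop: V_CC = I_B·R_B + V_BE, so I_B = (11 − 0.7)/560 kΩ = 0.0184 mA.
In the active region I_C = β·I_B = 100 × 0.0184 = 1.84 mA.
Collector loop: V_CE = V_CC − I_C·R_C = 11 − 1.84×1.2 = 8.79 V.
Since V_CE = 8.79 V > V_CE(sat) ≈ 0.2 V, the transistor is in the active region as assumed.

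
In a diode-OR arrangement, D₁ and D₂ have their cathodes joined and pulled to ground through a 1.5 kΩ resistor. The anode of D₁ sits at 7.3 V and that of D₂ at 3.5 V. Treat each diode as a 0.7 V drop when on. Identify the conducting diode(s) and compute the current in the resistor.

Assume both conduct. Then node N would need to be at both 7.3−0.7 = 6.6 V and 3.5−0.7 = 2.8 V, which is impossible.
Assume only D₁ conducts: V_N = 7.3 − 0.7 = 6.6 V, so I_R = 6.6/1.5 = 4.4 mA.
Check D₂: its anode-to-cathode voltage is 3.5 − 6.6 = -3.1 V < 0.7 V, so it is off. The assumption is consistent.

Only D₁ conducts; I_R ≈ 4.4 mA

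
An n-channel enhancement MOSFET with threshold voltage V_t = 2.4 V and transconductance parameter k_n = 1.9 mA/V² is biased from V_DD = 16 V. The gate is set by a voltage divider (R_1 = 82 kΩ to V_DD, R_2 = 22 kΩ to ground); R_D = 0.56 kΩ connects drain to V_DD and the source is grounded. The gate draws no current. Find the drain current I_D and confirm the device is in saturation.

I_D ≈ 0.92 mA

V_G = V_DD·R_2/(R_1+R_2) = 16×22/104 = 3.38 V. With the source grounded, V_GS = V_G = 3.38 V.
Assume saturation: I_D = (k_n/2)(V_GS − V_t)² = (1.9/2)×(3.38 − 2.4)² = 0.95×0.985² = 0.921 mA.
V_DS = V_DD − I_D·R_D = 16 − 0.921×0.56 = 15.5 V.
Saturation requires V_DS ≥ V_GS − V_t = 0.985 V; 15.5 ≥ 0.985 ✓.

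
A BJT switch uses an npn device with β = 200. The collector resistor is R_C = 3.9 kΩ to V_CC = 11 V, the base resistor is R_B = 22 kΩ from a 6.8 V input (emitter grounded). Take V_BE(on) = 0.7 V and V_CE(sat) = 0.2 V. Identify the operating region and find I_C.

Assume active: I_B = (6.8 − 0.7)/22 = 0.277 mA, giving I_C = β·I_B = 55.5 mA.
But then V_CE = 11 − 55.5×3.9 = -205 V < V_CE(sat) = 0.2 V — impossible in the active region.
So the transistor is saturated. With V_CE = 0.2 V, I_C = (V_CC − 0.2)/R_C = 10.8/3.9 = 2.77 mA.
Check: β·I_B = 55.5 mA > I_C = 2.77 mA, confirming saturation.

saturation; I_C ≈ 2.8 mA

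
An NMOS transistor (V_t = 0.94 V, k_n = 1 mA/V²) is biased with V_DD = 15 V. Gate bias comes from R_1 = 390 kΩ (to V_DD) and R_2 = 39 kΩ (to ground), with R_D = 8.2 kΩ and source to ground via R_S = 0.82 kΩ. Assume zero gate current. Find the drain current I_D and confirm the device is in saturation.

V_G = V_DD·R_2/(R_1+R_2) = 15×39/429 = 1.36 V.
Assume saturation: I_D = (k_n/2)(V_GS − V_t)² with V_GS = V_G − I_D·R_S = 1.36 − 0.82·I_D.
Substituting gives 0.336·I_D² − 1.35·I_D + 0.0897 = 0, with roots I_D = 0.0677 or 3.94 mA.
The root I_D = 3.94 mA gives V_GS = -1.87 V ≤ V_t, so take I_D = 0.0677 mA.
Then V_GS = 1.31 V and V_DS = V_DD − I_D(R_D+R_S) = 15 − 0.0677×9.02 = 14.4 V.
Saturation requires V_DS ≥ V_GS − V_t = 0.368 V; 14.4 ≥ 0.368 ✓.

I_D ≈ 0.068 mA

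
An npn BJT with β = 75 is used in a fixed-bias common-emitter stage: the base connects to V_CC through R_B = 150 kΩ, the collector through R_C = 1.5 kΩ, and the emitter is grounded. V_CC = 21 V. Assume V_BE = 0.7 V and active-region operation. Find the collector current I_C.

I_C ≈ 10 mA

Base loop: V_CC = I_B·R_B + V_BE, so I_B = (21 − 0.7)/150 kΩ = 0.135 mA.
In the active region I_C = β·I_B = 75 × 0.135 = 10.2 mA.
Collector loop: V_CE = V_CC − I_C·R_C = 21 − 10.2×1.5 = 5.77 V.
Since V_CE = 5.77 V > V_CE(sat) ≈ 0.2 V, the transistor is in the active region as assumed.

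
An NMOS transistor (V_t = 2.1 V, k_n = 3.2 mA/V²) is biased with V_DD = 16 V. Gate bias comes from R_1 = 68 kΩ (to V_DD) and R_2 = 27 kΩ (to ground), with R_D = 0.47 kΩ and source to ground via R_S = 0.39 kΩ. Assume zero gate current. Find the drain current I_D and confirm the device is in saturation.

V_G = V_DD·R_2/(R_1+R_2) = 16×27/95 = 4.55 V.
Assume saturation: I_D = (k_n/2)(V_GS − V_t)² with V_GS = V_G − I_D·R_S = 4.55 − 0.39·I_D.
Substituting gives 0.243·I_D² − 4.05·I_D + 9.58 = 0, with roots I_D = 2.85 or 13.8 mA.
The root I_D = 13.8 mA gives V_GS = -0.838 V ≤ V_t, so take I_D = 2.85 mA.
Then V_GS = 3.44 V and V_DS = V_DD − I_D(R_D+R_S) = 16 − 2.85×0.86 = 13.5 V.
Saturation requires V_DS ≥ V_GS − V_t = 1.34 V; 13.5 ≥ 1.34 ✓.

I_D ≈ 2.9 mA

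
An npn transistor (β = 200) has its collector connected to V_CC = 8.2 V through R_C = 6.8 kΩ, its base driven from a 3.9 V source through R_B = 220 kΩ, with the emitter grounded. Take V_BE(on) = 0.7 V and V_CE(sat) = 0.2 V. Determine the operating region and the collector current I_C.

Assume active: I_B = (3.9 − 0.7)/220 = 0.0145 mA, giving I_C = β·I_B = 2.91 mA.
But then V_CE = 8.2 − 2.91×6.8 = -11.6 V < V_CE(sat) = 0.2 V — impossible in the active region.
So the transistor is saturated. With V_CE = 0.2 V, I_C = (V_CC − 0.2)/R_C = 8/6.8 = 1.18 mA.
Check: β·I_B = 2.91 mA > I_C = 1.18 mA, confirming saturation.

saturation; I_C ≈ 1.2 mA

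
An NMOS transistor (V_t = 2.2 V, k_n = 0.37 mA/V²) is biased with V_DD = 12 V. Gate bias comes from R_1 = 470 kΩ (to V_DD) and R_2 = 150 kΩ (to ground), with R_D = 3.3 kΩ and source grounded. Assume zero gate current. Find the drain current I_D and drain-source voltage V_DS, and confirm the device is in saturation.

I_D ≈ 0.091 mA, V_DS ≈ 12 V

V_G = V_DD·R_2/(R_1+R_2) = 12×150/620 = 2.9 V. With the source grounded, V_GS = V_G = 2.9 V.
Assume saturation: I_D = (k_n/2)(V_GS − V_t)² = (0.37/2)×(2.9 − 2.2)² = 0.185×0.703² = 0.0915 mA.
V_DS = V_DD − I_D·R_D = 12 − 0.0915×3.3 = 11.7 V.
Saturation requires V_DS ≥ V_GS − V_t = 0.703 V; 11.7 ≥ 0.703 ✓.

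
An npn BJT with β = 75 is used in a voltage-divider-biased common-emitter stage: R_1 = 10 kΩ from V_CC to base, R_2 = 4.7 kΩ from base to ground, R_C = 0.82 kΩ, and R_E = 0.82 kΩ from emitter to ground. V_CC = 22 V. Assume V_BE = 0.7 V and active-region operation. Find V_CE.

Thevenize the base divider: V_Th = V_CC·R_2/(R_1+R_2) = 22×4.7/14.7 = 7.03 V, R_Th = R_1‖R_2 = 3.2 kΩ.
Base-emitter loop: V_Th = I_B·R_Th + V_BE + (β+1)I_B·R_E, so I_B = (7.03 − 0.7) / (3.2 + 76×0.82) = 0.0967 mA.
I_C = β·I_B = 75×0.0967 = 7.25 mA, and I_E = (β+1)I_B = 7.35 mA.
V_CE = V_CC − I_C·R_C − I_E·R_E = 22 − 7.25×0.82 − 7.35×0.82 = 10 V.
V_CE = 10 V > 0.2 V confirms active-region operation.

V_CE ≈ 10 V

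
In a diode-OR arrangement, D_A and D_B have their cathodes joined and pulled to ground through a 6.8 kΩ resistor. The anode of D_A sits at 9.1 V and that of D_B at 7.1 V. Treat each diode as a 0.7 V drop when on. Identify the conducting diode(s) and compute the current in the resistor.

Only D_A conducts; I_R ≈ 1.2 mA

Assume both conduct. Then node N would need to be at both 9.1−0.7 = 8.4 V and 7.1−0.7 = 6.4 V, which is impossible.
Assume only D_A conducts: V_N = 9.1 − 0.7 = 8.4 V, so I_R = 8.4/6.8 = 1.24 mA.
Check D_B: its anode-to-cathode voltage is 7.1 − 8.4 = -1.3 V < 0.7 V, so it is off. The assumption is consistent.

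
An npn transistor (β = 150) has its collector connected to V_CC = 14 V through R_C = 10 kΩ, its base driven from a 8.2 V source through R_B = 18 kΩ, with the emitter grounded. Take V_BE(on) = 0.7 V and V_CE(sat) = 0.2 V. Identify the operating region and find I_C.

Assume active: I_B = (8.2 − 0.7)/18 = 0.417 mA, giving I_C = β·I_B = 62.5 mA.
But then V_CE = 14 − 62.5×10 = -611 V < V_CE(sat) = 0.2 V — impossible in the active region.
So the transistor is saturated. With V_CE = 0.2 V, I_C = (V_CC − 0.2)/R_C = 13.8/10 = 1.38 mA.
Check: β·I_B = 62.5 mA > I_C = 1.38 mA, confirming saturation.

saturation; I_C ≈ 1.4 mA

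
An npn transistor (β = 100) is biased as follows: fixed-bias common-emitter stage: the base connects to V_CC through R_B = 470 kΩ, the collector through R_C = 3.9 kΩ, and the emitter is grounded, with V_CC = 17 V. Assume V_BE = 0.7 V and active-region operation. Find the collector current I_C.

Base loop: V_CC = I_B·R_B + V_BE, so I_B = (17 − 0.7)/470 kΩ = 0.0347 mA.
In the active region I_C = β·I_B = 100 × 0.0347 = 3.47 mA.
Collector loop: V_CE = V_CC − I_C·R_C = 17 − 3.47×3.9 = 3.47 V.
Since V_CE = 3.47 V > V_CE(sat) ≈ 0.2 V, the transistor is in the active region as assumed.

I_C ≈ 3.5 mA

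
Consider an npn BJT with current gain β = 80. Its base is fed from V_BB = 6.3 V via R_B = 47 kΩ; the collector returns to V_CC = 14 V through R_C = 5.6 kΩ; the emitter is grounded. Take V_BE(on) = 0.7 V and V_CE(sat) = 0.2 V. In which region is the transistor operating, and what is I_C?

Assume active: I_B = (6.3 − 0.7)/47 = 0.119 mA, giving I_C = β·I_B = 9.53 mA.
But then V_CE = 14 − 9.53×5.6 = -39.4 V < V_CE(sat) = 0.2 V — impossible in the active region.
So the transistor is saturated. With V_CE = 0.2 V, I_C = (V_CC − 0.2)/R_C = 13.8/5.6 = 2.46 mA.
Check: β·I_B = 9.53 mA > I_C = 2.46 mA, confirming saturation.

saturation; I_C ≈ 2.5 mA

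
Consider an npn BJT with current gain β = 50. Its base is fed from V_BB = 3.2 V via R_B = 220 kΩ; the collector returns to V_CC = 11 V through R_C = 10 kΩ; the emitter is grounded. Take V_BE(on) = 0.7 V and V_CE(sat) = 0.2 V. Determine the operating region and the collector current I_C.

active; I_C ≈ 0.57 mA

Assume active. Base-emitter loop: I_B = (V_BB − V_BE)/R_B = (3.2 − 0.7)/220 = 0.0114 mA.
I_C = β·I_B = 50×0.0114 = 0.568 mA.
V_CE = V_CC − I_C·R_C = 11 − 0.568×10 = 5.32 V > V_CE(sat), so the active-region assumption holds.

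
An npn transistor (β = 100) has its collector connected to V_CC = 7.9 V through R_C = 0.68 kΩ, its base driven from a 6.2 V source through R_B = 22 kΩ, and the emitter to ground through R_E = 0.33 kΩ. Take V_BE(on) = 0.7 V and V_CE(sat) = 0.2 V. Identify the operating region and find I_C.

Assume active: I_B = (6.2 − 0.7)/(22 + 101×0.33) = 0.0994 mA, I_C = β·I_B = 9.94 mA.
Then V_CE = 7.9 − 9.94×0.68 − 10×0.33 = -2.17 V < 0.2 V — the active assumption fails.
Re-solve with V_CE = 0.2 V. KCL at the emitter: V_E/R_E = (V_BB−0.7−V_E)/R_B + (V_CC−0.2−V_E)/R_C, giving V_E = 2.55 V.
I_C = (V_CC − 0.2 − V_E)/R_C = (7.7 − 2.55)/0.68 = 7.58 mA.
Check: I_B = (5.5 − 2.55)/22 = 0.134 mA, and β·I_B = 13.4 mA > I_C, confirming saturation.

saturation; I_C ≈ 7.6 mA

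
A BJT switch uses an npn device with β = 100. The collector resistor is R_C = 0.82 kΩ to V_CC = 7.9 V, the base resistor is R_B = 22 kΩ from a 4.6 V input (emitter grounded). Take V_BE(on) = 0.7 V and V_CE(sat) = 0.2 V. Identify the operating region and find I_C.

saturation; I_C ≈ 9.4 mA

Assume active: I_B = (4.6 − 0.7)/22 = 0.177 mA, giving I_C = β·I_B = 17.7 mA.
But then V_CE = 7.9 − 17.7×0.82 = -6.64 V < V_CE(sat) = 0.2 V — impossible in the active region.
So the transistor is saturated. With V_CE = 0.2 V, I_C = (V_CC − 0.2)/R_C = 7.7/0.82 = 9.39 mA.
Check: β·I_B = 17.7 mA > I_C = 9.39 mA, confirming saturation.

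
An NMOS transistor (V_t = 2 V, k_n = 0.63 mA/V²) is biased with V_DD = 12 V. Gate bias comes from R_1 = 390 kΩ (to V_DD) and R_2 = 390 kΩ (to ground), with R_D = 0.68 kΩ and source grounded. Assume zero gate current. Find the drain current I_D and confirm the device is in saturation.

I_D ≈ 5 mA

V_G = V_DD·R_2/(R_1+R_2) = 12×390/780 = 6 V. With the source grounded, V_GS = V_G = 6 V.
Assume saturation: I_D = (k_n/2)(V_GS − V_t)² = (0.63/2)×(6 − 2)² = 0.315×4² = 5.04 mA.
V_DS = V_DD − I_D·R_D = 12 − 5.04×0.68 = 8.57 V.
Saturation requires V_DS ≥ V_GS − V_t = 4 V; 8.57 ≥ 4 ✓.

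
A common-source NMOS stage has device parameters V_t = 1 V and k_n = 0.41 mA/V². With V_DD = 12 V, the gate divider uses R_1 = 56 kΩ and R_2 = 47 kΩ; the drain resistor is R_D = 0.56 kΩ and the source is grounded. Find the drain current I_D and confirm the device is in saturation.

V_G = V_DD·R_2/(R_1+R_2) = 12×47/103 = 5.48 V. With the source grounded, V_GS = V_G = 5.48 V.
Assume saturation: I_D = (k_n/2)(V_GS − V_t)² = (0.41/2)×(5.48 − 1)² = 0.205×4.48² = 4.11 mA.
V_DS = V_DD − I_D·R_D = 12 − 4.11×0.56 = 9.7 V.
Saturation requires V_DS ≥ V_GS − V_t = 4.48 V; 9.7 ≥ 4.48 ✓.

I_D ≈ 4.1 mA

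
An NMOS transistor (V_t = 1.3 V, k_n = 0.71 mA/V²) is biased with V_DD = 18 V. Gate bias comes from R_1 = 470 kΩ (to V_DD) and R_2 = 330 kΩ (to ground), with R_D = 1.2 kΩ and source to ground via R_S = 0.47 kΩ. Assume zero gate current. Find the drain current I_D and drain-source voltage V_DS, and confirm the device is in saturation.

V_G = V_DD·R_2/(R_1+R_2) = 18×330/800 = 7.42 V.
Assume saturation: I_D = (k_n/2)(V_GS − V_t)² with V_GS = V_G − I_D·R_S = 7.42 − 0.47·I_D.
Substituting gives 0.0784·I_D² − 3.04·I_D + 13.3 = 0, with roots I_D = 5.03 or 33.8 mA.
The root I_D = 33.8 mA gives V_GS = -8.46 V ≤ V_t, so take I_D = 5.03 mA.
Then V_GS = 5.06 V and V_DS = V_DD − I_D(R_D+R_S) = 18 − 5.03×1.67 = 9.61 V.
Saturation requires V_DS ≥ V_GS − V_t = 3.76 V; 9.61 ≥ 3.76 ✓.

I_D ≈ 5 mA, V_DS ≈ 9.6 V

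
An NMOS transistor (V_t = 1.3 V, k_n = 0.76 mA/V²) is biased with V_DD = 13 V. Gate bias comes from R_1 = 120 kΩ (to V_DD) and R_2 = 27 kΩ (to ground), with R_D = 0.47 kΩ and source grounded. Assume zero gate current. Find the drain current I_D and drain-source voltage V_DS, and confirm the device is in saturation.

V_G = V_DD·R_2/(R_1+R_2) = 13×27/147 = 2.39 V. With the source grounded, V_GS = V_G = 2.39 V.
Assume saturation: I_D = (k_n/2)(V_GS − V_t)² = (0.76/2)×(2.39 − 1.3)² = 0.38×1.09² = 0.45 mA.
V_DS = V_DD − I_D·R_D = 13 − 0.45×0.47 = 12.8 V.
Saturation requires V_DS ≥ V_GS − V_t = 1.09 V; 12.8 ≥ 1.09 ✓.

I_D ≈ 0.45 mA, V_DS ≈ 13 V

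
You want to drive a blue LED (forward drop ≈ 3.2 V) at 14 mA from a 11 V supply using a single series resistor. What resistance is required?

R ≈ 0.56 kΩ

The resistor drops V_S − V_D = 11 − 3.2 = 7.8 V at 14 mA.
R = 7.8 V / 14 mA = 0.557 kΩ.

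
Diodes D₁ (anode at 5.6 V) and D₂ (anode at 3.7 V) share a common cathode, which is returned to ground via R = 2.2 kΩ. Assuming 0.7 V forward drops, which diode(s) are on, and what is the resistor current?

Only D₁ conducts; I_R ≈ 2.2 mA

Assume both conduct. Then node N would need to be at both 5.6−0.7 = 4.9 V and 3.7−0.7 = 3 V, which is impossible.
Assume only D₁ conducts: V_N = 5.6 − 0.7 = 4.9 V, so I_R = 4.9/2.2 = 2.23 mA.
Check D₂: its anode-to-cathode voltage is 3.7 − 4.9 = -1.2 V < 0.7 V, so it is off. The assumption is consistent.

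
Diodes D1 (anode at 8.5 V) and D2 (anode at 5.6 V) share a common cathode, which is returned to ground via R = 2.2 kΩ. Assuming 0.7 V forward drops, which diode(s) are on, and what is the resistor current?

Assume both conduct. Then node N would need to be at both 8.5−0.7 = 7.8 V and 5.6−0.7 = 4.9 V, which is impossible.
Assume only D1 conducts: V_N = 8.5 − 0.7 = 7.8 V, so I_R = 7.8/2.2 = 3.55 mA.
Check D2: its anode-to-cathode voltage is 5.6 − 7.8 = -2.2 V < 0.7 V, so it is off. The assumption is consistent.

Only D1 conducts; I_R ≈ 3.5 mA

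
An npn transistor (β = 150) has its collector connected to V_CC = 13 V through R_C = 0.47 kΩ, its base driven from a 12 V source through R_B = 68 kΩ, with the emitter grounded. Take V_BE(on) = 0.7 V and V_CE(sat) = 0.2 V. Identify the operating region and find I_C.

Assume active. Base-emitter loop: I_B = (V_BB − V_BE)/R_B = (12 − 0.7)/68 = 0.166 mA.
I_C = β·I_B = 150×0.166 = 24.9 mA.
V_CE = V_CC − I_C·R_C = 13 − 24.9×0.47 = 1.28 V > V_CE(sat), so the active-region assumption holds.

active; I_C ≈ 25 mA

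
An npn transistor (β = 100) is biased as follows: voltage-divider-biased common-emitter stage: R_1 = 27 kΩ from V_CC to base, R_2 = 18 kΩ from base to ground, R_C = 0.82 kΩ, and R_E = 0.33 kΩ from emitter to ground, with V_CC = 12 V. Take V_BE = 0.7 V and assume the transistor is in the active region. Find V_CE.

V_CE ≈ 1.3 V

Thevenize the base divider: V_Th = V_CC·R_2/(R_1+R_2) = 12×18/45 = 4.8 V, R_Th = R_1‖R_2 = 10.8 kΩ.
Base-emitter loop: V_Th = I_B·R_Th + V_BE + (β+1)I_B·R_E, so I_B = (4.8 − 0.7) / (10.8 + 101×0.33) = 0.0929 mA.
I_C = β·I_B = 100×0.0929 = 9.29 mA, and I_E = (β+1)I_B = 9.38 mA.
V_CE = V_CC − I_C·R_C − I_E·R_E = 12 − 9.29×0.82 − 9.38×0.33 = 1.28 V.
V_CE = 1.28 V > 0.2 V confirms active-region operation.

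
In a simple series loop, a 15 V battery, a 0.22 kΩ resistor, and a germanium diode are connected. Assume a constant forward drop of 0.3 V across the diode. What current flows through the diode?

KVL around the loop: 15 = V_D + I·R = 0.3 + I × 0.22 kΩ.
So I = (15 − 0.3) / 0.22 kΩ = 14.7 / 0.22 = 66.8 mA.

I ≈ 67 mA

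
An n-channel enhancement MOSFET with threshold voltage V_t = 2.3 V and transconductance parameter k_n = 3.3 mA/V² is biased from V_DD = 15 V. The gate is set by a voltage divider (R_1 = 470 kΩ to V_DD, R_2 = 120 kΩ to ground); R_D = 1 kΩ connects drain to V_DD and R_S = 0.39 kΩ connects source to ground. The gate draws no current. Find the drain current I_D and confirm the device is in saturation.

V_G = V_DD·R_2/(R_1+R_2) = 15×120/590 = 3.05 V.
Assume saturation: I_D = (k_n/2)(V_GS − V_t)² with V_GS = V_G − I_D·R_S = 3.05 − 0.39·I_D.
Substituting gives 0.251·I_D² − 1.97·I_D + 0.93 = 0, with roots I_D = 0.506 or 7.33 mA.
The root I_D = 7.33 mA gives V_GS = 0.192 V ≤ V_t, so take I_D = 0.506 mA.
Then V_GS = 2.85 V and V_DS = V_DD − I_D(R_D+R_S) = 15 − 0.506×1.39 = 14.3 V.
Saturation requires V_DS ≥ V_GS − V_t = 0.554 V; 14.3 ≥ 0.554 ✓.

I_D ≈ 0.51 mA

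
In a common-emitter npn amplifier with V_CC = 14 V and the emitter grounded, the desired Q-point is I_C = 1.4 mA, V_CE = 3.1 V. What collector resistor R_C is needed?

Collector loop: V_CC = I_C·R_C + V_CE.
R_C = (V_CC − V_CE)/I_C = (14 − 3.1)/1.4 = 7.79 kΩ.

R_C ≈ 7.8 kΩ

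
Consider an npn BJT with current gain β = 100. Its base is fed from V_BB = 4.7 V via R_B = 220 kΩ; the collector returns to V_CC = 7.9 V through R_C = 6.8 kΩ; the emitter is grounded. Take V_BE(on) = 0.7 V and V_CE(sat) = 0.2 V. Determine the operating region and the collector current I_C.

Assume active: I_B = (4.7 − 0.7)/220 = 0.0182 mA, giving I_C = β·I_B = 1.82 mA.
But then V_CE = 7.9 − 1.82×6.8 = -4.46 V < V_CE(sat) = 0.2 V — impossible in the active region.
So the transistor is saturated. With V_CE = 0.2 V, I_C = (V_CC − 0.2)/R_C = 7.7/6.8 = 1.13 mA.
Check: β·I_B = 1.82 mA > I_C = 1.13 mA, confirming saturation.

saturation; I_C ≈ 1.1 mA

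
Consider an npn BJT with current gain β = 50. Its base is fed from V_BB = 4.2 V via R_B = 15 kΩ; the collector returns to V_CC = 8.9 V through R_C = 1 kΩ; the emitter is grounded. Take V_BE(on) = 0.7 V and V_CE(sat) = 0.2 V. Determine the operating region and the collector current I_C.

Assume active: I_B = (4.2 − 0.7)/15 = 0.233 mA, giving I_C = β·I_B = 11.7 mA.
But then V_CE = 8.9 − 11.7×1 = -2.77 V < V_CE(sat) = 0.2 V — impossible in the active region.
So the transistor is saturated. With V_CE = 0.2 V, I_C = (V_CC − 0.2)/R_C = 8.7/1 = 8.7 mA.
Check: β·I_B = 11.7 mA > I_C = 8.7 mA, confirming saturation.

saturation; I_C ≈ 8.7 mA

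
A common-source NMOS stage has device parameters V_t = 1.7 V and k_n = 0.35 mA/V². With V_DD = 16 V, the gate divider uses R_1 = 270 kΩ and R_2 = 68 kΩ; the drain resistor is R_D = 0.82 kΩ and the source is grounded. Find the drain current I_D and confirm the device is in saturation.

V_G = V_DD·R_2/(R_1+R_2) = 16×68/338 = 3.22 V. With the source grounded, V_GS = V_G = 3.22 V.
Assume saturation: I_D = (k_n/2)(V_GS − V_t)² = (0.35/2)×(3.22 − 1.7)² = 0.175×1.52² = 0.404 mA.
V_DS = V_DD − I_D·R_D = 16 − 0.404×0.82 = 15.7 V.
Saturation requires V_DS ≥ V_GS − V_t = 1.52 V; 15.7 ≥ 1.52 ✓.

I_D ≈ 0.4 mA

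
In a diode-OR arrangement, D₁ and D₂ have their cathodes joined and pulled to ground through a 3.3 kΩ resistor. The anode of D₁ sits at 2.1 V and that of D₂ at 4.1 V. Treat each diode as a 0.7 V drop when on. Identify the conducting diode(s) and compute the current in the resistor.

Only D₂ conducts; I_R ≈ 1 mA

Assume both conduct. Then node N would need to be at both 2.1−0.7 = 1.4 V and 4.1−0.7 = 3.4 V, which is impossible.
Assume only D₂ conducts: V_N = 4.1 − 0.7 = 3.4 V, so I_R = 3.4/3.3 = 1.03 mA.
Check D₁: its anode-to-cathode voltage is 2.1 − 3.4 = -1.3 V < 0.7 V, so it is off. The assumption is consistent.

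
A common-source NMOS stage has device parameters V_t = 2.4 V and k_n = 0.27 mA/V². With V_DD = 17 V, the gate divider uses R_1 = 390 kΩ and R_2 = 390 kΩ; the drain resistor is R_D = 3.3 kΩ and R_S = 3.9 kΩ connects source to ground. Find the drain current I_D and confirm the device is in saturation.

I_D ≈ 0.9 mA

V_G = V_DD·R_2/(R_1+R_2) = 17×390/780 = 8.5 V.
Assume saturation: I_D = (k_n/2)(V_GS − V_t)² with V_GS = V_G − I_D·R_S = 8.5 − 3.9·I_D.
Substituting gives 2.05·I_D² − 7.42·I_D + 5.02 = 0, with roots I_D = 0.902 or 2.71 mA.
The root I_D = 2.71 mA gives V_GS = -2.08 V ≤ V_t, so take I_D = 0.902 mA.
Then V_GS = 4.98 V and V_DS = V_DD − I_D(R_D+R_S) = 17 − 0.902×7.2 = 10.5 V.
Saturation requires V_DS ≥ V_GS − V_t = 2.58 V; 10.5 ≥ 2.58 ✓.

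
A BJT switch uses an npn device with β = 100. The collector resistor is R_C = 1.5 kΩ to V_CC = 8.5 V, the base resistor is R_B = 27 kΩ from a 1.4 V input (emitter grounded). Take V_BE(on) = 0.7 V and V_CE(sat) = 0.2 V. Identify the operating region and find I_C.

Assume active. Base-emitter loop: I_B = (V_BB − V_BE)/R_B = (1.4 − 0.7)/27 = 0.0259 mA.
I_C = β·I_B = 100×0.0259 = 2.59 mA.
V_CE = V_CC − I_C·R_C = 8.5 − 2.59×1.5 = 4.61 V > V_CE(sat), so the active-region assumption holds.

active; I_C ≈ 2.6 mA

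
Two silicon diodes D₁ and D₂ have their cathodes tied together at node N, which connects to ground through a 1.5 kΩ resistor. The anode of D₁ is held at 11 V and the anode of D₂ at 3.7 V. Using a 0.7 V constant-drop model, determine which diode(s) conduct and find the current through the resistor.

Assume both conduct. Then node N would need to be at both 11−0.7 = 10.3 V and 3.7−0.7 = 3 V, which is impossible.
Assume only D₁ conducts: V_N = 11 − 0.7 = 10.3 V, so I_R = 10.3/1.5 = 6.87 mA.
Check D₂: its anode-to-cathode voltage is 3.7 − 10.3 = -6.6 V < 0.7 V, so it is off. The assumption is consistent.

Only D₁ conducts; I_R ≈ 6.9 mA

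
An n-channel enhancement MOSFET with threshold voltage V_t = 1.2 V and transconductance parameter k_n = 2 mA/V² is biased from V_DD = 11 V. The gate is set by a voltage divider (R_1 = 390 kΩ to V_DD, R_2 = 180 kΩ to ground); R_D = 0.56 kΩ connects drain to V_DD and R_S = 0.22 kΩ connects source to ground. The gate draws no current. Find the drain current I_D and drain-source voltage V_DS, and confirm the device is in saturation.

I_D ≈ 2.8 mA, V_DS ≈ 8.8 V

V_G = V_DD·R_2/(R_1+R_2) = 11×180/570 = 3.47 V.
Assume saturation: I_D = (k_n/2)(V_GS − V_t)² with V_GS = V_G − I_D·R_S = 3.47 − 0.22·I_D.
Substituting gives 0.0484·I_D² − 2·I_D + 5.17 = 0, with roots I_D = 2.77 or 38.6 mA.
The root I_D = 38.6 mA gives V_GS = -5.01 V ≤ V_t, so take I_D = 2.77 mA.
Then V_GS = 2.86 V and V_DS = V_DD − I_D(R_D+R_S) = 11 − 2.77×0.78 = 8.84 V.
Saturation requires V_DS ≥ V_GS − V_t = 1.66 V; 8.84 ≥ 1.66 ✓.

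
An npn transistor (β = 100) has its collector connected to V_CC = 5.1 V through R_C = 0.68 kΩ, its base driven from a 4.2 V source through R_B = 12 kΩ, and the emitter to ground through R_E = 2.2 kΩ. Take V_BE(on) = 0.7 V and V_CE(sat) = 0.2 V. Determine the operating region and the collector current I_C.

active; I_C ≈ 1.5 mA

Assume active. Base-emitter loop: I_B = (V_BB − V_BE)/(R_B + (β+1)R_E) = (4.2 − 0.7)/(12 + 101×2.2) = 0.0149 mA.
I_C = β·I_B = 100×0.0149 = 1.49 mA.
V_CE = V_CC − I_C·R_C − I_E·R_E = 5.1 − 1.49×0.68 − 1.51×2.2 = 0.763 V > V_CE(sat), so the active-region assumption holds.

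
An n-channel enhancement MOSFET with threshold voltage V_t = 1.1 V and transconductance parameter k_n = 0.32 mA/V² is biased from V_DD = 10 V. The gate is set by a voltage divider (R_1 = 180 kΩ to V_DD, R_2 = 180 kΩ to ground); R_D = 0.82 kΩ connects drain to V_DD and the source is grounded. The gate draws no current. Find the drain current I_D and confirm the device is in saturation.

I_D ≈ 2.4 mA

V_G = V_DD·R_2/(R_1+R_2) = 10×180/360 = 5 V. With the source grounded, V_GS = V_G = 5 V.
Assume saturation: I_D = (k_n/2)(V_GS − V_t)² = (0.32/2)×(5 − 1.1)² = 0.16×3.9² = 2.43 mA.
V_DS = V_DD − I_D·R_D = 10 − 2.43×0.82 = 8 V.
Saturation requires V_DS ≥ V_GS − V_t = 3.9 V; 8 ≥ 3.9 ✓.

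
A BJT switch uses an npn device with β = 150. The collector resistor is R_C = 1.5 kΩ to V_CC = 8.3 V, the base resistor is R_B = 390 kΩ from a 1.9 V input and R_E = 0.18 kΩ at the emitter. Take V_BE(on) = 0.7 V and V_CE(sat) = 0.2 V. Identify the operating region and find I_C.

active; I_C ≈ 0.43 mA

Assume active. Base-emitter loop: I_B = (V_BB − V_BE)/(R_B + (β+1)R_E) = (1.9 − 0.7)/(390 + 151×0.18) = 0.00288 mA.
I_C = β·I_B = 150×0.00288 = 0.431 mA.
V_CE = V_CC − I_C·R_C − I_E·R_E = 8.3 − 0.431×1.5 − 0.434×0.18 = 7.57 V > V_CE(sat), so the active-region assumption holds.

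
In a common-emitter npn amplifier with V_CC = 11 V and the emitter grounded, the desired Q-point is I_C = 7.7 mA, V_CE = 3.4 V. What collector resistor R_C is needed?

R_C ≈ 0.99 kΩ

Collector loop: V_CC = I_C·R_C + V_CE.
R_C = (V_CC − V_CE)/I_C = (11 − 3.4)/7.7 = 0.987 kΩ.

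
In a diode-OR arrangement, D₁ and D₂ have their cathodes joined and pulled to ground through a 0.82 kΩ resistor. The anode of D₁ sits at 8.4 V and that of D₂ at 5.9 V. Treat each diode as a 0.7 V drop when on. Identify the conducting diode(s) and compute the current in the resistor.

Only D₁ conducts; I_R ≈ 9.4 mA

Assume both conduct. Then node N would need to be at both 8.4−0.7 = 7.7 V and 5.9−0.7 = 5.2 V, which is impossible.
Assume only D₁ conducts: V_N = 8.4 − 0.7 = 7.7 V, so I_R = 7.7/0.82 = 9.39 mA.
Check D₂: its anode-to-cathode voltage is 5.9 − 7.7 = -1.8 V < 0.7 V, so it is off. The assumption is consistent.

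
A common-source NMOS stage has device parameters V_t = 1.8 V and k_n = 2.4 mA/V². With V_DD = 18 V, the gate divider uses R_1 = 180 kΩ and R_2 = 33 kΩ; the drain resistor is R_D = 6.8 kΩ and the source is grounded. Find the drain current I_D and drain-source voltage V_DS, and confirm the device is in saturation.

I_D ≈ 1.2 mA, V_DS ≈ 10 V

V_G = V_DD·R_2/(R_1+R_2) = 18×33/213 = 2.79 V. With the source grounded, V_GS = V_G = 2.79 V.
Assume saturation: I_D = (k_n/2)(V_GS − V_t)² = (2.4/2)×(2.79 − 1.8)² = 1.2×0.989² = 1.17 mA.
V_DS = V_DD − I_D·R_D = 18 − 1.17×6.8 = 10 V.
Saturation requires V_DS ≥ V_GS − V_t = 0.989 V; 10 ≥ 0.989 ✓.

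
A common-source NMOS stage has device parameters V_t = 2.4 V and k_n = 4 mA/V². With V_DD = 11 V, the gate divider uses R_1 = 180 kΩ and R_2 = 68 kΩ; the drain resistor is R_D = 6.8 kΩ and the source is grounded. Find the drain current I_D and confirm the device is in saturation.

I_D ≈ 0.76 mA

V_G = V_DD·R_2/(R_1+R_2) = 11×68/248 = 3.02 V. With the source grounded, V_GS = V_G = 3.02 V.
Assume saturation: I_D = (k_n/2)(V_GS − V_t)² = (4/2)×(3.02 − 2.4)² = 2×0.616² = 0.759 mA.
V_DS = V_DD − I_D·R_D = 11 − 0.759×6.8 = 5.84 V.
Saturation requires V_DS ≥ V_GS − V_t = 0.616 V; 5.84 ≥ 0.616 ✓.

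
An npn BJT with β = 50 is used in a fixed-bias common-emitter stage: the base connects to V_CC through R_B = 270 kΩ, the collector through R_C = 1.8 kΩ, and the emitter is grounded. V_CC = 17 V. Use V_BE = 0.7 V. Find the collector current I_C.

Base loop: V_CC = I_B·R_B + V_BE, so I_B = (17 − 0.7)/270 kΩ = 0.0604 mA.
In the active region I_C = β·I_B = 50 × 0.0604 = 3.02 mA.
Collector loop: V_CE = V_CC − I_C·R_C = 17 − 3.02×1.8 = 11.6 V.
Since V_CE = 11.6 V > V_CE(sat) ≈ 0.2 V, the transistor is in the active region as assumed.

I_C ≈ 3 mA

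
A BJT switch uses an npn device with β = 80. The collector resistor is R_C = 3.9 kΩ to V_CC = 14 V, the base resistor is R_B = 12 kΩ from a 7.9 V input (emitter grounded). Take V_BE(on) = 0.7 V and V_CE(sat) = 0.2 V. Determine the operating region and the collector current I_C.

saturation; I_C ≈ 3.5 mA

Assume active: I_B = (7.9 − 0.7)/12 = 0.6 mA, giving I_C = β·I_B = 48 mA.
But then V_CE = 14 − 48×3.9 = -173 V < V_CE(sat) = 0.2 V — impossible in the active region.
So the transistor is saturated. With V_CE = 0.2 V, I_C = (V_CC − 0.2)/R_C = 13.8/3.9 = 3.54 mA.
Check: β·I_B = 48 mA > I_C = 3.54 mA, confirming saturation.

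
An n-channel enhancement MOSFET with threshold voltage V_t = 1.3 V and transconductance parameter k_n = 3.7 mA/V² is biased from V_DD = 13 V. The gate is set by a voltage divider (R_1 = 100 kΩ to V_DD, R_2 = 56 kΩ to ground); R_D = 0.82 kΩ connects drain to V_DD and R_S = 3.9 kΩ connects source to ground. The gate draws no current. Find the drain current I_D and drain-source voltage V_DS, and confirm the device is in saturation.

V_G = V_DD·R_2/(R_1+R_2) = 13×56/156 = 4.67 V.
Assume saturation: I_D = (k_n/2)(V_GS − V_t)² with V_GS = V_G − I_D·R_S = 4.67 − 3.9·I_D.
Substituting gives 28.1·I_D² − 49.6·I_D + 21 = 0, with roots I_D = 0.705 or 1.06 mA.
The root I_D = 1.06 mA gives V_GS = 0.544 V ≤ V_t, so take I_D = 0.705 mA.
Then V_GS = 1.92 V and V_DS = V_DD − I_D(R_D+R_S) = 13 − 0.705×4.72 = 9.67 V.
Saturation requires V_DS ≥ V_GS − V_t = 0.617 V; 9.67 ≥ 0.617 ✓.

I_D ≈ 0.7 mA, V_DS ≈ 9.7 V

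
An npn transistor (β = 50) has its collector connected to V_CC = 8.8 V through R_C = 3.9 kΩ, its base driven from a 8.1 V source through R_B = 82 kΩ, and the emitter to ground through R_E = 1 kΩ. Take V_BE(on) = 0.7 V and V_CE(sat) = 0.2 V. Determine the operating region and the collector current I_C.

saturation; I_C ≈ 1.7 mA

Assume active: I_B = (8.1 − 0.7)/(82 + 51×1) = 0.0556 mA, I_C = β·I_B = 2.78 mA.
Then V_CE = 8.8 − 2.78×3.9 − 2.84×1 = -4.89 V < 0.2 V — the active assumption fails.
Re-solve with V_CE = 0.2 V. KCL at the emitter: V_E/R_E = (V_BB−0.7−V_E)/R_B + (V_CC−0.2−V_E)/R_C, giving V_E = 1.81 V.
I_C = (V_CC − 0.2 − V_E)/R_C = (8.6 − 1.81)/3.9 = 1.74 mA.
Check: I_B = (7.4 − 1.81)/82 = 0.0682 mA, and β·I_B = 3.41 mA > I_C, confirming saturation.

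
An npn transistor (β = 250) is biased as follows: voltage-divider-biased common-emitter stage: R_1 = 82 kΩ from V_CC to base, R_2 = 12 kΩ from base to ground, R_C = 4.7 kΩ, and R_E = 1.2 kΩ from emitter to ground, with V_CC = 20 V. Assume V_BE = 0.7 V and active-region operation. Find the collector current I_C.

Thevenize the base divider: V_Th = V_CC·R_2/(R_1+R_2) = 20×12/94 = 2.55 V, R_Th = R_1‖R_2 = 10.5 kΩ.
Base-emitter loop: V_Th = I_B·R_Th + V_BE + (β+1)I_B·R_E, so I_B = (2.55 − 0.7) / (10.5 + 251×1.2) = 0.00595 mA.
I_C = β·I_B = 250×0.00595 = 1.49 mA, and I_E = (β+1)I_B = 1.49 mA.
V_CE = V_CC − I_C·R_C − I_E·R_E = 20 − 1.49×4.7 − 1.49×1.2 = 11.2 V.
V_CE = 11.2 V > 0.2 V confirms active-region operation.

I_C ≈ 1.5 mA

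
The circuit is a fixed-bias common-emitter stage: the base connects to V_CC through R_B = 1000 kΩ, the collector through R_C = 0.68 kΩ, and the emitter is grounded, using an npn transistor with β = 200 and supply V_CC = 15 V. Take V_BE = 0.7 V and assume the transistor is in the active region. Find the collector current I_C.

I_C ≈ 2.9 mA

Base loop: V_CC = I_B·R_B + V_BE, so I_B = (15 − 0.7)/1000 kΩ = 0.0143 mA.
In the active region I_C = β·I_B = 200 × 0.0143 = 2.86 mA.
Collector loop: V_CE = V_CC − I_C·R_C = 15 − 2.86×0.68 = 13.1 V.
Since V_CE = 13.1 V > V_CE(sat) ≈ 0.2 V, the transistor is in the active region as assumed.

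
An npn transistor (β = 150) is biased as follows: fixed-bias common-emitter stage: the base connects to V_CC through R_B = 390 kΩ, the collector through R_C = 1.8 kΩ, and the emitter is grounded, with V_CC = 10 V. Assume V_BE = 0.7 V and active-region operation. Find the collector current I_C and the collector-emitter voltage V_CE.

I_C ≈ 3.6 mA, V_CE ≈ 3.6 V

Base loop: V_CC = I_B·R_B + V_BE, so I_B = (10 − 0.7)/390 kΩ = 0.0238 mA.
In the active region I_C = β·I_B = 150 × 0.0238 = 3.58 mA.
Collector loop: V_CE = V_CC − I_C·R_C = 10 − 3.58×1.8 = 3.56 V.
Since V_CE = 3.56 V > V_CE(sat) ≈ 0.2 V, the transistor is in the active region as assumed.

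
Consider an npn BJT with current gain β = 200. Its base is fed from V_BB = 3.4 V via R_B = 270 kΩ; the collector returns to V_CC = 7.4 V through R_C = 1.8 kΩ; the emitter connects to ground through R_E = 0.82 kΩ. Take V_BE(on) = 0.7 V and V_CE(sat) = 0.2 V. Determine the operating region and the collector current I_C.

active; I_C ≈ 1.2 mA

Assume active. Base-emitter loop: I_B = (V_BB − V_BE)/(R_B + (β+1)R_E) = (3.4 − 0.7)/(270 + 201×0.82) = 0.00621 mA.
I_C = β·I_B = 200×0.00621 = 1.24 mA.
V_CE = V_CC − I_C·R_C − I_E·R_E = 7.4 − 1.24×1.8 − 1.25×0.82 = 4.14 V > V_CE(sat), so the active-region assumption holds.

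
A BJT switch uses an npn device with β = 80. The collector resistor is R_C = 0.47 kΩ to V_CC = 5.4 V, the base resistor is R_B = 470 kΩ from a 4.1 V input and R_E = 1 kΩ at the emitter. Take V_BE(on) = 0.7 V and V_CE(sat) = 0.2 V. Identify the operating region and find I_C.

Assume active. Base-emitter loop: I_B = (V_BB − V_BE)/(R_B + (β+1)R_E) = (4.1 − 0.7)/(470 + 81×1) = 0.00617 mA.
I_C = β·I_B = 80×0.00617 = 0.494 mA.
V_CE = V_CC − I_C·R_C − I_E·R_E = 5.4 − 0.494×0.47 − 0.5×1 = 4.67 V > V_CE(sat), so the active-region assumption holds.

active; I_C ≈ 0.49 mA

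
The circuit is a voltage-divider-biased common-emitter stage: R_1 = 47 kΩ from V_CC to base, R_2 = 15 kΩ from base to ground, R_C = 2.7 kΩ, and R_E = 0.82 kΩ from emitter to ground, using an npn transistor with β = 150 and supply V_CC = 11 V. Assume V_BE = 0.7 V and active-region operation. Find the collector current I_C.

I_C ≈ 2.2 mA

Thevenize the base divider: V_Th = V_CC·R_2/(R_1+R_2) = 11×15/62 = 2.66 V, R_Th = R_1‖R_2 = 11.4 kΩ.
Base-emitter loop: V_Th = I_B·R_Th + V_BE + (β+1)I_B·R_E, so I_B = (2.66 − 0.7) / (11.4 + 151×0.82) = 0.0145 mA.
I_C = β·I_B = 150×0.0145 = 2.18 mA, and I_E = (β+1)I_B = 2.19 mA.
V_CE = V_CC − I_C·R_C − I_E·R_E = 11 − 2.18×2.7 − 2.19×0.82 = 3.33 V.
V_CE = 3.33 V > 0.2 V confirms active-region operation.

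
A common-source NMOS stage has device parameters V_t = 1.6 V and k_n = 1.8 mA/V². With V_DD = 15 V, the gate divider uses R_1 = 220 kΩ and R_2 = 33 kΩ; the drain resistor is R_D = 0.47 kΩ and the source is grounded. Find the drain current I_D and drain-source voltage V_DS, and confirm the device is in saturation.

V_G = V_DD·R_2/(R_1+R_2) = 15×33/253 = 1.96 V. With the source grounded, V_GS = V_G = 1.96 V.
Assume saturation: I_D = (k_n/2)(V_GS − V_t)² = (1.8/2)×(1.96 − 1.6)² = 0.9×0.357² = 0.114 mA.
V_DS = V_DD − I_D·R_D = 15 − 0.114×0.47 = 14.9 V.
Saturation requires V_DS ≥ V_GS − V_t = 0.357 V; 14.9 ≥ 0.357 ✓.

I_D ≈ 0.11 mA, V_DS ≈ 15 V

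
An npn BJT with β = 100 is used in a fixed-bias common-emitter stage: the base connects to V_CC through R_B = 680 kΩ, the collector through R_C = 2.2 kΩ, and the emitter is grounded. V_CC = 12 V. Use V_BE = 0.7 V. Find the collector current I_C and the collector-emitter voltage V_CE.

Base loop: V_CC = I_B·R_B + V_BE, so I_B = (12 − 0.7)/680 kΩ = 0.0166 mA.
In the active region I_C = β·I_B = 100 × 0.0166 = 1.66 mA.
Collector loop: V_CE = V_CC − I_C·R_C = 12 − 1.66×2.2 = 8.34 V.
Since V_CE = 8.34 V > V_CE(sat) ≈ 0.2 V, the transistor is in the active region as assumed.

I_C ≈ 1.7 mA, V_CE ≈ 8.3 V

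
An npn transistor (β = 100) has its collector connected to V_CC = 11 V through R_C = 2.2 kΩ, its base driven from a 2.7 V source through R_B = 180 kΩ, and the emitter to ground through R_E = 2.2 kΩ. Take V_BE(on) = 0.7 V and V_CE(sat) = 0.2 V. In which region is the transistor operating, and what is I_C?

Assume active. Base-emitter loop: I_B = (V_BB − V_BE)/(R_B + (β+1)R_E) = (2.7 − 0.7)/(180 + 101×2.2) = 0.00497 mA.
I_C = β·I_B = 100×0.00497 = 0.497 mA.
V_CE = V_CC − I_C·R_C − I_E·R_E = 11 − 0.497×2.2 − 0.502×2.2 = 8.8 V > V_CE(sat), so the active-region assumption holds.

active; I_C ≈ 0.5 mA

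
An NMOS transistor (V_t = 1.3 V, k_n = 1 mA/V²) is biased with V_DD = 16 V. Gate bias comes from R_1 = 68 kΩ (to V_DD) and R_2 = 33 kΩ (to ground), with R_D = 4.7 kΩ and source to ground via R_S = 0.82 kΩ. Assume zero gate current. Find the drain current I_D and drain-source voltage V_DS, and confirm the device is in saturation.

I_D ≈ 2.2 mA, V_DS ≈ 3.7 V

V_G = V_DD·R_2/(R_1+R_2) = 16×33/101 = 5.23 V.
Assume saturation: I_D = (k_n/2)(V_GS − V_t)² with V_GS = V_G − I_D·R_S = 5.23 − 0.82·I_D.
Substituting gives 0.336·I_D² − 4.22·I_D + 7.71 = 0, with roots I_D = 2.22 or 10.3 mA.
The root I_D = 10.3 mA gives V_GS = -3.25 V ≤ V_t, so take I_D = 2.22 mA.
Then V_GS = 3.41 V and V_DS = V_DD − I_D(R_D+R_S) = 16 − 2.22×5.52 = 3.74 V.
Saturation requires V_DS ≥ V_GS − V_t = 2.11 V; 3.74 ≥ 2.11 ✓.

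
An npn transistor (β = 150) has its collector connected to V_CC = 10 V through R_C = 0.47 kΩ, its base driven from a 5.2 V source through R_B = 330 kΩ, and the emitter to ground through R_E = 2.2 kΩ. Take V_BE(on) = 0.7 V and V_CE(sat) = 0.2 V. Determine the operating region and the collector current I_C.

Assume active. Base-emitter loop: I_B = (V_BB − V_BE)/(R_B + (β+1)R_E) = (5.2 − 0.7)/(330 + 151×2.2) = 0.0068 mA.
I_C = β·I_B = 150×0.0068 = 1.02 mA.
V_CE = V_CC − I_C·R_C − I_E·R_E = 10 − 1.02×0.47 − 1.03×2.2 = 7.26 V > V_CE(sat), so the active-region assumption holds.

active; I_C ≈ 1 mA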